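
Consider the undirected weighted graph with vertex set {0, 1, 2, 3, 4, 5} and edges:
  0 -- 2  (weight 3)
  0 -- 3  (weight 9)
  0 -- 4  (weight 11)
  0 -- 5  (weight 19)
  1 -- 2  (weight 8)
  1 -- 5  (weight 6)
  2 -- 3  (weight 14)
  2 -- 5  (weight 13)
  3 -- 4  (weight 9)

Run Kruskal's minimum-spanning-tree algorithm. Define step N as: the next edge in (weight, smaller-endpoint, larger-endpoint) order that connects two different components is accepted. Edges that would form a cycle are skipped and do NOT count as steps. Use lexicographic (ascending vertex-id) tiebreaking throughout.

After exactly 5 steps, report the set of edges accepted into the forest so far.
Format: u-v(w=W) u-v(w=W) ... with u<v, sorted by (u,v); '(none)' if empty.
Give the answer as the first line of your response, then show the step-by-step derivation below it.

0-2(w=3) 0-3(w=9) 1-2(w=8) 1-5(w=6) 3-4(w=9)

step 1: add edge 0-2 (w=3); MST = {0-2(w=3)}
step 2: add edge 1-5 (w=6); MST = {0-2(w=3) 1-5(w=6)}
step 3: add edge 1-2 (w=8); MST = {0-2(w=3) 1-2(w=8) 1-5(w=6)}
step 4: add edge 0-3 (w=9); MST = {0-2(w=3) 0-3(w=9) 1-2(w=8) 1-5(w=6)}
step 5: add edge 3-4 (w=9); MST = {0-2(w=3) 0-3(w=9) 1-2(w=8) 1-5(w=6) 3-4(w=9)}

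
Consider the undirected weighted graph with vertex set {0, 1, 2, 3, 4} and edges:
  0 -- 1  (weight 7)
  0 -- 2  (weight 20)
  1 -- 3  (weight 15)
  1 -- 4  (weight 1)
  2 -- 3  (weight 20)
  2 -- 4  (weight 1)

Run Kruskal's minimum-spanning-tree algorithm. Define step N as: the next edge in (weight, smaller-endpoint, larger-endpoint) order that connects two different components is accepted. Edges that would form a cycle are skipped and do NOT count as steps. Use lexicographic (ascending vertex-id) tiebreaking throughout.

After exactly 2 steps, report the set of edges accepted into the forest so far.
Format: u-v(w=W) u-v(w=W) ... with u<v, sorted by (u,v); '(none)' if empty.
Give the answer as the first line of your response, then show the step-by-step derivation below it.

1-4(w=1) 2-4(w=1)

step 1: add edge 1-4 (w=1); MST = {1-4(w=1)}
step 2: add edge 2-4 (w=1); MST = {1-4(w=1) 2-4(w=1)}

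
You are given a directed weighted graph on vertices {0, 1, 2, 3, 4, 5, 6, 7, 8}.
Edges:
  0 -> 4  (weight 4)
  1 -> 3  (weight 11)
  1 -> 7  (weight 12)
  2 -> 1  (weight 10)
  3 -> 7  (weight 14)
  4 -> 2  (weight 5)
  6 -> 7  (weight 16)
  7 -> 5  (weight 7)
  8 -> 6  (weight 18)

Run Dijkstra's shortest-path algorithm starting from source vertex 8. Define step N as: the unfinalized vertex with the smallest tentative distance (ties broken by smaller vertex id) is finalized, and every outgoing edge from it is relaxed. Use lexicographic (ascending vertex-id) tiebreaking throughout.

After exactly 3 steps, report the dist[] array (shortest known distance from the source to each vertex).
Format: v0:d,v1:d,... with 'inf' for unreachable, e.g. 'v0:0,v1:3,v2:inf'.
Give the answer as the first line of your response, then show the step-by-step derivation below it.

v0:inf,v1:inf,v2:inf,v3:inf,v4:inf,v5:41,v6:18,v7:34,v8:0

step 1: dist = v0:inf,v1:inf,v2:inf,v3:inf,v4:inf,v5:inf,v6:18,v7:inf,v8:0
step 2: dist = v0:inf,v1:inf,v2:inf,v3:inf,v4:inf,v5:inf,v6:18,v7:34,v8:0
step 3: dist = v0:inf,v1:inf,v2:inf,v3:inf,v4:inf,v5:41,v6:18,v7:34,v8:0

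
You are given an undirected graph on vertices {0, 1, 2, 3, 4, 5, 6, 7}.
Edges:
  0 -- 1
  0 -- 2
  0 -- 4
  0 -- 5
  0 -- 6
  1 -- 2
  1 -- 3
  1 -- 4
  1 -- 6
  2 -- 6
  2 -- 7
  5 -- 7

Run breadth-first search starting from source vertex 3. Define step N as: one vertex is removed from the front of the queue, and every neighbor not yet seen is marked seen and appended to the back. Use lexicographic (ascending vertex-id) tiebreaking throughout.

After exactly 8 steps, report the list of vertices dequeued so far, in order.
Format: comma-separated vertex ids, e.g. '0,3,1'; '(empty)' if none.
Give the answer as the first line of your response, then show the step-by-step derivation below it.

3,1,0,2,4,6,5,7

step 1: dequeue 3; queue=[1]; order=3
step 2: dequeue 1; queue=[0,2,4,6]; order=3,1
step 3: dequeue 0; queue=[2,4,6,5]; order=3,1,0
step 4: dequeue 2; queue=[4,6,5,7]; order=3,1,0,2
step 5: dequeue 4; queue=[6,5,7]; order=3,1,0,2,4
step 6: dequeue 6; queue=[5,7]; order=3,1,0,2,4,6
step 7: dequeue 5; queue=[7]; order=3,1,0,2,4,6,5
step 8: dequeue 7; queue=[(empty)]; order=3,1,0,2,4,6,5,7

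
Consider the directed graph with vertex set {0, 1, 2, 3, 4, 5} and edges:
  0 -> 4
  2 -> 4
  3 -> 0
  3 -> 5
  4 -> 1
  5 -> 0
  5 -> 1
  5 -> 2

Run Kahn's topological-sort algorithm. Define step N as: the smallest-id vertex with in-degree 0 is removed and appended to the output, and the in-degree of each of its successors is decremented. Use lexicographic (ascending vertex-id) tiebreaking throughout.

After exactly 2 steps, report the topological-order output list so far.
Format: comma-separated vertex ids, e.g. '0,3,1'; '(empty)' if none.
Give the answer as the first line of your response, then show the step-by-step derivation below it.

3,5

step 1: output 3; order=[3]; indeg=(1,2,1,0,2,0)
step 2: output 5; order=[3,5]; indeg=(0,1,0,0,2,0)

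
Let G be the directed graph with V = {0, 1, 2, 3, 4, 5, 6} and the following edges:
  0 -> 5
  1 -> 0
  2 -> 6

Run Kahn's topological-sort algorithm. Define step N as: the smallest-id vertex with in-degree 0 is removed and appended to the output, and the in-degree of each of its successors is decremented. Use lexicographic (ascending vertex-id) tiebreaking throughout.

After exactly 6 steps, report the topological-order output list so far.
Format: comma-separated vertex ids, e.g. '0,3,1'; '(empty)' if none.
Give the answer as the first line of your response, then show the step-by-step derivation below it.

1,0,2,3,4,5

step 1: output 1; order=[1]; indeg=(0,0,0,0,0,1,1)
step 2: output 0; order=[1,0]; indeg=(0,0,0,0,0,0,1)
step 3: output 2; order=[1,0,2]; indeg=(0,0,0,0,0,0,0)
step 4: output 3; order=[1,0,2,3]; indeg=(0,0,0,0,0,0,0)
step 5: output 4; order=[1,0,2,3,4]; indeg=(0,0,0,0,0,0,0)
step 6: output 5; order=[1,0,2,3,4,5]; indeg=(0,0,0,0,0,0,0)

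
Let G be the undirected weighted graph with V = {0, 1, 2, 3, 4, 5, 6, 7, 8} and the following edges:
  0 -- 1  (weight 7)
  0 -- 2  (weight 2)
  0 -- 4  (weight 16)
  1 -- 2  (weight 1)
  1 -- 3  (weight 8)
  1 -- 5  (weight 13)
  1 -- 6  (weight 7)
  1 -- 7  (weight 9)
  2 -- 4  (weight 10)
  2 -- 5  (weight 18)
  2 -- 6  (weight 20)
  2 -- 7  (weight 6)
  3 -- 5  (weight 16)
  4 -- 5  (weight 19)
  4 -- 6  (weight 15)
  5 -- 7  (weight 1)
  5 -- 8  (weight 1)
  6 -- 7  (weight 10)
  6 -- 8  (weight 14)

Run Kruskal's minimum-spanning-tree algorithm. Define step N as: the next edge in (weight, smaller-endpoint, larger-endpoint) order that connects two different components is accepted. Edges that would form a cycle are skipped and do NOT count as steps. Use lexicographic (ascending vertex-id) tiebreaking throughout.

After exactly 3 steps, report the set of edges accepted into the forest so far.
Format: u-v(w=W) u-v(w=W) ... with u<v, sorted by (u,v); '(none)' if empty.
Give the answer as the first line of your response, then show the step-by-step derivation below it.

1-2(w=1) 5-7(w=1) 5-8(w=1)

step 1: add edge 1-2 (w=1); MST = {1-2(w=1)}
step 2: add edge 5-7 (w=1); MST = {1-2(w=1) 5-7(w=1)}
step 3: add edge 5-8 (w=1); MST = {1-2(w=1) 5-7(w=1) 5-8(w=1)}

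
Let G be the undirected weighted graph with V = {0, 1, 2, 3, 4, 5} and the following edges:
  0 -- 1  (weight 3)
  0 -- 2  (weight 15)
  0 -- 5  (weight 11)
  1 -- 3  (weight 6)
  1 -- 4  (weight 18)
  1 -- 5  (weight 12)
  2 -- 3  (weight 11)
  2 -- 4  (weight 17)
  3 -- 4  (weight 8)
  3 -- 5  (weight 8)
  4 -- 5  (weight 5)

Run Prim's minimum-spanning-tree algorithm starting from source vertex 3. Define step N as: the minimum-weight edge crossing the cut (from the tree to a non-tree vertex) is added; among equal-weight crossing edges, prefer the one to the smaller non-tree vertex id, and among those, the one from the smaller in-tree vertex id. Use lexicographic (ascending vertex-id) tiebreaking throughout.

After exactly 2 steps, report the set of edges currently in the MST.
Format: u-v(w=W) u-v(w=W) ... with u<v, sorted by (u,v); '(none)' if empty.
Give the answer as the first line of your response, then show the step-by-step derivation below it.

0-1(w=3) 1-3(w=6)

step 1: add edge 1-3 (w=6); MST = {1-3(w=6)}
step 2: add edge 0-1 (w=3); MST = {0-1(w=3) 1-3(w=6)}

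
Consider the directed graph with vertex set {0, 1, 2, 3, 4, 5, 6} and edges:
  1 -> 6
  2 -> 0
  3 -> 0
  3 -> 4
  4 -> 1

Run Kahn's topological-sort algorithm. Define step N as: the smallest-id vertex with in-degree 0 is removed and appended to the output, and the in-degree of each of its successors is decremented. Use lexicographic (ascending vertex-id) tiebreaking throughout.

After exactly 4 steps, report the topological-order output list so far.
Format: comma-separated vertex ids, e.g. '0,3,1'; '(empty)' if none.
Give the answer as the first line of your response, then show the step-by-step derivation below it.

2,3,0,4

step 1: output 2; order=[2]; indeg=(1,1,0,0,1,0,1)
step 2: output 3; order=[2,3]; indeg=(0,1,0,0,0,0,1)
step 3: output 0; order=[2,3,0]; indeg=(0,1,0,0,0,0,1)
step 4: output 4; order=[2,3,0,4]; indeg=(0,0,0,0,0,0,1)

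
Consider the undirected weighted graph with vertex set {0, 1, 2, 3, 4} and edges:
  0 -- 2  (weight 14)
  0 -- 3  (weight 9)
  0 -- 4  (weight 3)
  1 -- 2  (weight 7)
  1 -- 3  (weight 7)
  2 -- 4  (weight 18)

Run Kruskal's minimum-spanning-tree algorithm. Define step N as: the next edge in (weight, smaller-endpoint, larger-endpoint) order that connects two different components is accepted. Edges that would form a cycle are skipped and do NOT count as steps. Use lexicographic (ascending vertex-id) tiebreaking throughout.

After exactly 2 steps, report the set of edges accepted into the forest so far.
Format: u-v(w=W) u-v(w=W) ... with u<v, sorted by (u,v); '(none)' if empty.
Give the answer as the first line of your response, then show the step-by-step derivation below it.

0-4(w=3) 1-2(w=7)

step 1: add edge 0-4 (w=3); MST = {0-4(w=3)}
step 2: add edge 1-2 (w=7); MST = {0-4(w=3) 1-2(w=7)}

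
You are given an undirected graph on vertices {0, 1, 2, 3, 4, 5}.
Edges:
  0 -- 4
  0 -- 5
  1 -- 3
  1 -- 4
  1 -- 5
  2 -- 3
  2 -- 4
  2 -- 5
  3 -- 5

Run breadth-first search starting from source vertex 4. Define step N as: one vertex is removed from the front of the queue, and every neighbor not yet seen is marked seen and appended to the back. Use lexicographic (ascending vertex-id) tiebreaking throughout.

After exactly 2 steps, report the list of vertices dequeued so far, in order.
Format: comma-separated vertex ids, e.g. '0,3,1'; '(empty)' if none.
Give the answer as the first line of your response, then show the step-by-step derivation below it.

4,0

step 1: dequeue 4; queue=[0,1,2]; order=4
step 2: dequeue 0; queue=[1,2,5]; order=4,0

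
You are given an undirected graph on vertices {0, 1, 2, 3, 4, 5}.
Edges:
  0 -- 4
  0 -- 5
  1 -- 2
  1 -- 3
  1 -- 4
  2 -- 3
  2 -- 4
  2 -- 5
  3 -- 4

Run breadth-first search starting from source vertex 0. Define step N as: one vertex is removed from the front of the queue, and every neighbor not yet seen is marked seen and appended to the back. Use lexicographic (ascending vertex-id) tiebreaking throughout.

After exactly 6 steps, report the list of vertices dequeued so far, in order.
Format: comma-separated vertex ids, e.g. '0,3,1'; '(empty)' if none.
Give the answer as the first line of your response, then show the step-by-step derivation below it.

0,4,5,1,2,3

step 1: dequeue 0; queue=[4,5]; order=0
step 2: dequeue 4; queue=[5,1,2,3]; order=0,4
step 3: dequeue 5; queue=[1,2,3]; order=0,4,5
step 4: dequeue 1; queue=[2,3]; order=0,4,5,1
step 5: dequeue 2; queue=[3]; order=0,4,5,1,2
step 6: dequeue 3; queue=[(empty)]; order=0,4,5,1,2,3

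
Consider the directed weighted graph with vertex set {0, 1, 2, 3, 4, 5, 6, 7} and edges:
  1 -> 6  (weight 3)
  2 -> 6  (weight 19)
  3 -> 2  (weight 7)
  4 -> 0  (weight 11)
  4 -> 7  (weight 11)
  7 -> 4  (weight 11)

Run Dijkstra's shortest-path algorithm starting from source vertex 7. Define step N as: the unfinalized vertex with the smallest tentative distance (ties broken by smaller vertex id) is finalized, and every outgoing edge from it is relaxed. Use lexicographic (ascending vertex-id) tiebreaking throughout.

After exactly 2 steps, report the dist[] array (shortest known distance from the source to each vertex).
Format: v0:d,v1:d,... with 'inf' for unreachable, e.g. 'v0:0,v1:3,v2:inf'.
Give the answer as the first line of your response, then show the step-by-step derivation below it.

v0:22,v1:inf,v2:inf,v3:inf,v4:11,v5:inf,v6:inf,v7:0

step 1: dist = v0:inf,v1:inf,v2:inf,v3:inf,v4:11,v5:inf,v6:inf,v7:0
step 2: dist = v0:22,v1:inf,v2:inf,v3:inf,v4:11,v5:inf,v6:inf,v7:0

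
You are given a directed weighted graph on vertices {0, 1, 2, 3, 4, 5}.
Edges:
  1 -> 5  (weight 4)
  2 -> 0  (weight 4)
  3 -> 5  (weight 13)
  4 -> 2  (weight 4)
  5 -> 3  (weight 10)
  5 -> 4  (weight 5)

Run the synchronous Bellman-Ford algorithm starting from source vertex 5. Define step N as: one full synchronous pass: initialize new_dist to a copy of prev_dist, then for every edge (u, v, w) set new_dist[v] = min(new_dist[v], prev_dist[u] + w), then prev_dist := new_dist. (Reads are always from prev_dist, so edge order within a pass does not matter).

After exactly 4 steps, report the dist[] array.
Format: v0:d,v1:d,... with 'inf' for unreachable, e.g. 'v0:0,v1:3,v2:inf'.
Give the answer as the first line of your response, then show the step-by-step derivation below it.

v0:13,v1:inf,v2:9,v3:10,v4:5,v5:0

step 1: dist = v0:inf,v1:inf,v2:inf,v3:10,v4:5,v5:0
step 2: dist = v0:inf,v1:inf,v2:9,v3:10,v4:5,v5:0
step 3: dist = v0:13,v1:inf,v2:9,v3:10,v4:5,v5:0
step 4: dist = v0:13,v1:inf,v2:9,v3:10,v4:5,v5:0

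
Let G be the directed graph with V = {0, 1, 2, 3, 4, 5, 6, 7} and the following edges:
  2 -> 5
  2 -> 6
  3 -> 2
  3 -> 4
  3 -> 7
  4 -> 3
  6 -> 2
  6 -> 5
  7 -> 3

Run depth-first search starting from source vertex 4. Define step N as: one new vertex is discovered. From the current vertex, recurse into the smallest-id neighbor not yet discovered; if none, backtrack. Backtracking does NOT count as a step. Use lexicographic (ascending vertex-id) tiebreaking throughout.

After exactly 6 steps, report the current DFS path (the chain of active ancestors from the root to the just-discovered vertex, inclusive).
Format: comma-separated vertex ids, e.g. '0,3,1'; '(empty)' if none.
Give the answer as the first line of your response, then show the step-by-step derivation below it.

4,3,7

step 1: discover 4; path=4; order=4
step 2: discover 3; path=4>3; order=4,3
step 3: discover 2; path=4>3>2; order=4,3,2
step 4: discover 5; path=4>3>2>5; order=4,3,2,5
step 5: discover 6; path=4>3>2>6; order=4,3,2,5,6
step 6: discover 7; path=4>3>7; order=4,3,2,5,6,7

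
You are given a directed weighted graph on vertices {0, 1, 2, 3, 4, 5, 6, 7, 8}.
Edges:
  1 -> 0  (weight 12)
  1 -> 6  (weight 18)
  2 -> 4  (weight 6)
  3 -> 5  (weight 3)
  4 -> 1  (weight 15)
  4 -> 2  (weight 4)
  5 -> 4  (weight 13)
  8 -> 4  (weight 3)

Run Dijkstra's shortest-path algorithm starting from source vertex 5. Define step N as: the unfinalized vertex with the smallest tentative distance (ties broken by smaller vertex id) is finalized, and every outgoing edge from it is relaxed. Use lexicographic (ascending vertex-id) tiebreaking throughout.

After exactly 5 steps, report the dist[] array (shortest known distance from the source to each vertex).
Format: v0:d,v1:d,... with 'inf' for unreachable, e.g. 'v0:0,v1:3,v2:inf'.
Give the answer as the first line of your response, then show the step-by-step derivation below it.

v0:40,v1:28,v2:17,v3:inf,v4:13,v5:0,v6:46,v7:inf,v8:inf

step 1: dist = v0:inf,v1:inf,v2:inf,v3:inf,v4:13,v5:0,v6:inf,v7:inf,v8:inf
step 2: dist = v0:inf,v1:28,v2:17,v3:inf,v4:13,v5:0,v6:inf,v7:inf,v8:inf
step 3: dist = v0:inf,v1:28,v2:17,v3:inf,v4:13,v5:0,v6:inf,v7:inf,v8:inf
step 4: dist = v0:40,v1:28,v2:17,v3:inf,v4:13,v5:0,v6:46,v7:inf,v8:inf
step 5: dist = v0:40,v1:28,v2:17,v3:inf,v4:13,v5:0,v6:46,v7:inf,v8:inf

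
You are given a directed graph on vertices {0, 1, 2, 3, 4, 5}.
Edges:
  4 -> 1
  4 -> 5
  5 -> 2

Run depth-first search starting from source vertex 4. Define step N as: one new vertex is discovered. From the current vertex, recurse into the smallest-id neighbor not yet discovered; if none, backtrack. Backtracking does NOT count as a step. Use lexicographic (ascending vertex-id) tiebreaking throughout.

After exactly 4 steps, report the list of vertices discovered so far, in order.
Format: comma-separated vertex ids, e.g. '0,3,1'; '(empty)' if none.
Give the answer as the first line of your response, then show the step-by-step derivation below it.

4,1,5,2

step 1: discover 4; path=4; order=4
step 2: discover 1; path=4>1; order=4,1
step 3: discover 5; path=4>5; order=4,1,5
step 4: discover 2; path=4>5>2; order=4,1,5,2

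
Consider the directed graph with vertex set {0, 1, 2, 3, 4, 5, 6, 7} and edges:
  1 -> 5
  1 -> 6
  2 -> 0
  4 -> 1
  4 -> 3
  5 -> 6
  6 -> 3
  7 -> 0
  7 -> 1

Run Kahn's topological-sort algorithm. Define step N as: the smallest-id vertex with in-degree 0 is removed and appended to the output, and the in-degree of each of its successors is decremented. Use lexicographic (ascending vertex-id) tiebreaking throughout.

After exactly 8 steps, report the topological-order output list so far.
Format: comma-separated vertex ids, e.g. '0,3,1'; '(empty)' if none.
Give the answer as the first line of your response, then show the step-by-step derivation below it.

2,4,7,0,1,5,6,3

step 1: output 2; order=[2]; indeg=(1,2,0,2,0,1,2,0)
step 2: output 4; order=[2,4]; indeg=(1,1,0,1,0,1,2,0)
step 3: output 7; order=[2,4,7]; indeg=(0,0,0,1,0,1,2,0)
step 4: output 0; order=[2,4,7,0]; indeg=(0,0,0,1,0,1,2,0)
step 5: output 1; order=[2,4,7,0,1]; indeg=(0,0,0,1,0,0,1,0)
step 6: output 5; order=[2,4,7,0,1,5]; indeg=(0,0,0,1,0,0,0,0)
step 7: output 6; order=[2,4,7,0,1,5,6]; indeg=(0,0,0,0,0,0,0,0)
step 8: output 3; order=[2,4,7,0,1,5,6,3]; indeg=(0,0,0,0,0,0,0,0)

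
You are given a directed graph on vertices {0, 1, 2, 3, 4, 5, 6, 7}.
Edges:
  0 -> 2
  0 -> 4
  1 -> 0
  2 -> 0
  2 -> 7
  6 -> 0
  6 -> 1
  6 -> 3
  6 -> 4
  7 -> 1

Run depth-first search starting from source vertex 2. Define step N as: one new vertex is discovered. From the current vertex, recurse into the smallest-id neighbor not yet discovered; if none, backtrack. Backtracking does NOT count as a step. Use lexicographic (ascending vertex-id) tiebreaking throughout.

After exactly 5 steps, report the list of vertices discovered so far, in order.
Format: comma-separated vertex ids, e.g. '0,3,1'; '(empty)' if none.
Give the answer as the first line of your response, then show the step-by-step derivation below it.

2,0,4,7,1

step 1: discover 2; path=2; order=2
step 2: discover 0; path=2>0; order=2,0
step 3: discover 4; path=2>0>4; order=2,0,4
step 4: discover 7; path=2>7; order=2,0,4,7
step 5: discover 1; path=2>7>1; order=2,0,4,7,1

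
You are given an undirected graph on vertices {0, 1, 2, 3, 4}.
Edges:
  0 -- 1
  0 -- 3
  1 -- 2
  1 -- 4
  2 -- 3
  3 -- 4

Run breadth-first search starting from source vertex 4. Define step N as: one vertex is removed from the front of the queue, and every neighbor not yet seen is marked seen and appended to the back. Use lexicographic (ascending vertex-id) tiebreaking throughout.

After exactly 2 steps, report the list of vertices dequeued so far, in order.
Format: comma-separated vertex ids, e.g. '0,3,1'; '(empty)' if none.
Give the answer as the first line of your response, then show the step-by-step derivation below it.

4,1

step 1: dequeue 4; queue=[1,3]; order=4
step 2: dequeue 1; queue=[3,0,2]; order=4,1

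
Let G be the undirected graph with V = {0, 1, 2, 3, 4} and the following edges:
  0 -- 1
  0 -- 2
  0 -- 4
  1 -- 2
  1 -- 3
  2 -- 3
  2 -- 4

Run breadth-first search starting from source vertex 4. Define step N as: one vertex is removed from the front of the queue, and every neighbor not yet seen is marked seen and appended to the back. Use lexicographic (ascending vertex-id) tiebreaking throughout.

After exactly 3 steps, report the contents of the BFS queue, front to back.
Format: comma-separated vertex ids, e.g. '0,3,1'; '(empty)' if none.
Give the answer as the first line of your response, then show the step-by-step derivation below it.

1,3

step 1: dequeue 4; queue=[0,2]; order=4
step 2: dequeue 0; queue=[2,1]; order=4,0
step 3: dequeue 2; queue=[1,3]; order=4,0,2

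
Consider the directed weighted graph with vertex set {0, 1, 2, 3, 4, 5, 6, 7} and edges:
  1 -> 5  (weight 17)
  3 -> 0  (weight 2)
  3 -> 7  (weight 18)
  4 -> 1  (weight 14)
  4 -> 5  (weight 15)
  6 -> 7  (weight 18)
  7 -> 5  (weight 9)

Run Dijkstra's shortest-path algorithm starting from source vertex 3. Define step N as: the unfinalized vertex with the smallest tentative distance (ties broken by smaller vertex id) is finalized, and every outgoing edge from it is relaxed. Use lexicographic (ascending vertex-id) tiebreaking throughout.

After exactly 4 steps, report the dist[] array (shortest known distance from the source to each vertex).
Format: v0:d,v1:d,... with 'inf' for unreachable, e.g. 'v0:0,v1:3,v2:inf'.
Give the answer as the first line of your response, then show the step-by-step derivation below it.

v0:2,v1:inf,v2:inf,v3:0,v4:inf,v5:27,v6:inf,v7:18

step 1: dist = v0:2,v1:inf,v2:inf,v3:0,v4:inf,v5:inf,v6:inf,v7:18
step 2: dist = v0:2,v1:inf,v2:inf,v3:0,v4:inf,v5:inf,v6:inf,v7:18
step 3: dist = v0:2,v1:inf,v2:inf,v3:0,v4:inf,v5:27,v6:inf,v7:18
step 4: dist = v0:2,v1:inf,v2:inf,v3:0,v4:inf,v5:27,v6:inf,v7:18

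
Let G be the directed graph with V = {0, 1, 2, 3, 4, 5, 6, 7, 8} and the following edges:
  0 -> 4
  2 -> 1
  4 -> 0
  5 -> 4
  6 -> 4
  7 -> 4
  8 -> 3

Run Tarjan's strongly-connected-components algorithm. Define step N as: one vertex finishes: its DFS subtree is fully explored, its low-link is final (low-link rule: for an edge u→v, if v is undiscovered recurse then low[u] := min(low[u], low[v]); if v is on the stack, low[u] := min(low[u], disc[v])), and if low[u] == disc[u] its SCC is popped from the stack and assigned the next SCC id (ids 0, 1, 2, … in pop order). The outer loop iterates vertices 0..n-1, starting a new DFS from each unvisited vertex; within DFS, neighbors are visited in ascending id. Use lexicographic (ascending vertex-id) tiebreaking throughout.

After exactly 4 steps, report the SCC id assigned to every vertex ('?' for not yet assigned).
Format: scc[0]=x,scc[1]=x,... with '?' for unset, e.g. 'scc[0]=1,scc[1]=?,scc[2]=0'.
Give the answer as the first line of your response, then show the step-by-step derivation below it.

scc[0]=0,scc[1]=1,scc[2]=2,scc[3]=?,scc[4]=0,scc[5]=?,scc[6]=?,scc[7]=?,scc[8]=?

step 1: low=(low[0]=0,low[1]=?,low[2]=?,low[3]=?,low[4]=0,low[5]=?,low[6]=?,low[7]=?,low[8]=?); scc=(scc[0]=?,scc[1]=?,scc[2]=?,scc[3]=?,scc[4]=?,scc[5]=?,scc[6]=?,scc[7]=?,scc[8]=?)
step 2: low=(low[0]=0,low[1]=?,low[2]=?,low[3]=?,low[4]=0,low[5]=?,low[6]=?,low[7]=?,low[8]=?); scc=(scc[0]=0,scc[1]=?,scc[2]=?,scc[3]=?,scc[4]=0,scc[5]=?,scc[6]=?,scc[7]=?,scc[8]=?)
step 3: low=(low[0]=0,low[1]=2,low[2]=?,low[3]=?,low[4]=0,low[5]=?,low[6]=?,low[7]=?,low[8]=?); scc=(scc[0]=0,scc[1]=1,scc[2]=?,scc[3]=?,scc[4]=0,scc[5]=?,scc[6]=?,scc[7]=?,scc[8]=?)
step 4: low=(low[0]=0,low[1]=2,low[2]=3,low[3]=?,low[4]=0,low[5]=?,low[6]=?,low[7]=?,low[8]=?); scc=(scc[0]=0,scc[1]=1,scc[2]=2,scc[3]=?,scc[4]=0,scc[5]=?,scc[6]=?,scc[7]=?,scc[8]=?)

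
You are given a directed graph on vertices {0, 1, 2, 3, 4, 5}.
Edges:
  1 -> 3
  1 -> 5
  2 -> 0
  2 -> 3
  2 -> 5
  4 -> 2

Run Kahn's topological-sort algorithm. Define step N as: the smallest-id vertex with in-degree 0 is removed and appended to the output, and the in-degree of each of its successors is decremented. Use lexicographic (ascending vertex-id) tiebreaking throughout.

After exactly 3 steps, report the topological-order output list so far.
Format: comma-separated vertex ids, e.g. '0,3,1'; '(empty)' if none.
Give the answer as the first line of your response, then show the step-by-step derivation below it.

1,4,2

step 1: output 1; order=[1]; indeg=(1,0,1,1,0,1)
step 2: output 4; order=[1,4]; indeg=(1,0,0,1,0,1)
step 3: output 2; order=[1,4,2]; indeg=(0,0,0,0,0,0)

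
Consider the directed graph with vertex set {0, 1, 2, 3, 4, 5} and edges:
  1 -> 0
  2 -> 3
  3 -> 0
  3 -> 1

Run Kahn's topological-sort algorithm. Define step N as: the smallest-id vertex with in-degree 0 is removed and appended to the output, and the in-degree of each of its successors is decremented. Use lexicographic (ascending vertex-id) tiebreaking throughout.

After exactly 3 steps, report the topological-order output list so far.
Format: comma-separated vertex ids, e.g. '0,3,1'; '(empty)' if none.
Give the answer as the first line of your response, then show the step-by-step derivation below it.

2,3,1

step 1: output 2; order=[2]; indeg=(2,1,0,0,0,0)
step 2: output 3; order=[2,3]; indeg=(1,0,0,0,0,0)
step 3: output 1; order=[2,3,1]; indeg=(0,0,0,0,0,0)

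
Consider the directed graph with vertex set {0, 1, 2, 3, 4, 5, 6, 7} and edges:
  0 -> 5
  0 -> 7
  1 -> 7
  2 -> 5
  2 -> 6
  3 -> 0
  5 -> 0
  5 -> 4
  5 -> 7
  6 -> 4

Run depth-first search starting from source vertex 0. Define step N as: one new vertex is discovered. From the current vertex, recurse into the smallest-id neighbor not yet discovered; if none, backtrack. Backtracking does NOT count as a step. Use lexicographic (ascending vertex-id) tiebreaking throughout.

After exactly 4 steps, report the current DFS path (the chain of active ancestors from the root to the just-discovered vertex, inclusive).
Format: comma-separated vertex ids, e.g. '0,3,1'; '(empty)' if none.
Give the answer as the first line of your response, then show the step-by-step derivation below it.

0,5,7

step 1: discover 0; path=0; order=0
step 2: discover 5; path=0>5; order=0,5
step 3: discover 4; path=0>5>4; order=0,5,4
step 4: discover 7; path=0>5>7; order=0,5,4,7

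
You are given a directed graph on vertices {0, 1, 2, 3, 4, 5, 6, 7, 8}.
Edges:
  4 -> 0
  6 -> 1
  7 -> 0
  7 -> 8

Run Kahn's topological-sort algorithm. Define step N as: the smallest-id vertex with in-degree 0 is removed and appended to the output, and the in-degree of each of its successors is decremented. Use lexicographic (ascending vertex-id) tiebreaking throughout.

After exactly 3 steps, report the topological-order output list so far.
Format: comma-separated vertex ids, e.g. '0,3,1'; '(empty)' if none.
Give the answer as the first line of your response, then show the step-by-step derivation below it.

2,3,4

step 1: output 2; order=[2]; indeg=(2,1,0,0,0,0,0,0,1)
step 2: output 3; order=[2,3]; indeg=(2,1,0,0,0,0,0,0,1)
step 3: output 4; order=[2,3,4]; indeg=(1,1,0,0,0,0,0,0,1)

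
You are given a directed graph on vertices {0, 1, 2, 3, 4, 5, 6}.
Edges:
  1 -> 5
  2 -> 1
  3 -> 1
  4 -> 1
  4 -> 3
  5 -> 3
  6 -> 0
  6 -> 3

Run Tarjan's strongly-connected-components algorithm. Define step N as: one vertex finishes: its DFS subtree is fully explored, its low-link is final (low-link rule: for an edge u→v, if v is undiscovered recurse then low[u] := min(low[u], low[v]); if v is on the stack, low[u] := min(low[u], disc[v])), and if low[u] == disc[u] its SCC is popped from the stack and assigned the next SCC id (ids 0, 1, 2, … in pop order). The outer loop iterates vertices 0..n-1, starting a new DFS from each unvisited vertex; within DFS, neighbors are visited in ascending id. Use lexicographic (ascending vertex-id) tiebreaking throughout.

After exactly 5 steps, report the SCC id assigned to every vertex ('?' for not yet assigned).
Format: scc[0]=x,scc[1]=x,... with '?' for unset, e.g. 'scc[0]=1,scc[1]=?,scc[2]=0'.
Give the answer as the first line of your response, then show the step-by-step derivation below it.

scc[0]=0,scc[1]=1,scc[2]=2,scc[3]=1,scc[4]=?,scc[5]=1,scc[6]=?

step 1: low=(low[0]=0,low[1]=?,low[2]=?,low[3]=?,low[4]=?,low[5]=?,low[6]=?); scc=(scc[0]=0,scc[1]=?,scc[2]=?,scc[3]=?,scc[4]=?,scc[5]=?,scc[6]=?)
step 2: low=(low[0]=0,low[1]=1,low[2]=?,low[3]=1,low[4]=?,low[5]=2,low[6]=?); scc=(scc[0]=0,scc[1]=?,scc[2]=?,scc[3]=?,scc[4]=?,scc[5]=?,scc[6]=?)
step 3: low=(low[0]=0,low[1]=1,low[2]=?,low[3]=1,low[4]=?,low[5]=1,low[6]=?); scc=(scc[0]=0,scc[1]=?,scc[2]=?,scc[3]=?,scc[4]=?,scc[5]=?,scc[6]=?)
step 4: low=(low[0]=0,low[1]=1,low[2]=?,low[3]=1,low[4]=?,low[5]=1,low[6]=?); scc=(scc[0]=0,scc[1]=1,scc[2]=?,scc[3]=1,scc[4]=?,scc[5]=1,scc[6]=?)
step 5: low=(low[0]=0,low[1]=1,low[2]=4,low[3]=1,low[4]=?,low[5]=1,low[6]=?); scc=(scc[0]=0,scc[1]=1,scc[2]=2,scc[3]=1,scc[4]=?,scc[5]=1,scc[6]=?)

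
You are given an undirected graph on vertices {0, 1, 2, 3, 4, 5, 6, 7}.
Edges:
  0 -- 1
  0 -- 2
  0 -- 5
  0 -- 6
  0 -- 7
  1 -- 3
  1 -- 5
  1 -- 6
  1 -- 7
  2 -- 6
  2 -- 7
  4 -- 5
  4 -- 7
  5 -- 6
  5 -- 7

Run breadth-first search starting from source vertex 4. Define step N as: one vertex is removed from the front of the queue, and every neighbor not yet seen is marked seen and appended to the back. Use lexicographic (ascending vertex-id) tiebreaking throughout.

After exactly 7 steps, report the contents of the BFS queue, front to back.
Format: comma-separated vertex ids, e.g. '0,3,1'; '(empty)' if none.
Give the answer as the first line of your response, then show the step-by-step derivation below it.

3

step 1: dequeue 4; queue=[5,7]; order=4
step 2: dequeue 5; queue=[7,0,1,6]; order=4,5
step 3: dequeue 7; queue=[0,1,6,2]; order=4,5,7
step 4: dequeue 0; queue=[1,6,2]; order=4,5,7,0
step 5: dequeue 1; queue=[6,2,3]; order=4,5,7,0,1
step 6: dequeue 6; queue=[2,3]; order=4,5,7,0,1,6
step 7: dequeue 2; queue=[3]; order=4,5,7,0,1,6,2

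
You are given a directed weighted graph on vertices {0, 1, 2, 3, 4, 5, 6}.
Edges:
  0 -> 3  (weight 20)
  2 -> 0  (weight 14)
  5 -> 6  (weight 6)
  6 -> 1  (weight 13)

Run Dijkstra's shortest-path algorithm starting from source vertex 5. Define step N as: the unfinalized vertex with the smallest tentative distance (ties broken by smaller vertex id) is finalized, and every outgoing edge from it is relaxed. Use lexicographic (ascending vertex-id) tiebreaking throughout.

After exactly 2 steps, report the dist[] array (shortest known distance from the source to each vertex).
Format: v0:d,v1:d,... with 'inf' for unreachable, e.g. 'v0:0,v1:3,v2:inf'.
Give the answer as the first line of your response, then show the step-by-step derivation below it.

v0:inf,v1:19,v2:inf,v3:inf,v4:inf,v5:0,v6:6

step 1: dist = v0:inf,v1:inf,v2:inf,v3:inf,v4:inf,v5:0,v6:6
step 2: dist = v0:inf,v1:19,v2:inf,v3:inf,v4:inf,v5:0,v6:6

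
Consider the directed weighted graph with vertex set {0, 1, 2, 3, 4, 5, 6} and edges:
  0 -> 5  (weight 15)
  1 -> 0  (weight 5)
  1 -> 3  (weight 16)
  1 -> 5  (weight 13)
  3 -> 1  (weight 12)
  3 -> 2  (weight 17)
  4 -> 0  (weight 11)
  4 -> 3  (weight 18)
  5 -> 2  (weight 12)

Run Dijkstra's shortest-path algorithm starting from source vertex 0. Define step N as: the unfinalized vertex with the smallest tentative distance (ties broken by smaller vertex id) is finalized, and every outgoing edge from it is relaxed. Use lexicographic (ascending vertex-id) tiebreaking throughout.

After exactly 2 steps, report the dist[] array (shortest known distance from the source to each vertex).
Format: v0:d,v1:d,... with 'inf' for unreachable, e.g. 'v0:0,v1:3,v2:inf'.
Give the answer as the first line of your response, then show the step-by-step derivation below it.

v0:0,v1:inf,v2:27,v3:inf,v4:inf,v5:15,v6:inf

step 1: dist = v0:0,v1:inf,v2:inf,v3:inf,v4:inf,v5:15,v6:inf
step 2: dist = v0:0,v1:inf,v2:27,v3:inf,v4:inf,v5:15,v6:inf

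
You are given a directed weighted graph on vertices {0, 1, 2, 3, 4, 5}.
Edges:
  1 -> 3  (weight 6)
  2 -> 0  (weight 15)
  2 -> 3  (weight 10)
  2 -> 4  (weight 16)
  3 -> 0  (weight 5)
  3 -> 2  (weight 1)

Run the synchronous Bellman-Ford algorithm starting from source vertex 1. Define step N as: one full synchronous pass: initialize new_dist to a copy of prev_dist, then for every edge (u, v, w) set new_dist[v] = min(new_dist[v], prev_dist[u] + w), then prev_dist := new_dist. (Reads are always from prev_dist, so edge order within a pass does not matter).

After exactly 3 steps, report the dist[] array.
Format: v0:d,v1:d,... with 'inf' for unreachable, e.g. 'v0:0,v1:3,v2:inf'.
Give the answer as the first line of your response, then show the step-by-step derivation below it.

v0:11,v1:0,v2:7,v3:6,v4:23,v5:inf

step 1: dist = v0:inf,v1:0,v2:inf,v3:6,v4:inf,v5:inf
step 2: dist = v0:11,v1:0,v2:7,v3:6,v4:inf,v5:inf
step 3: dist = v0:11,v1:0,v2:7,v3:6,v4:23,v5:inf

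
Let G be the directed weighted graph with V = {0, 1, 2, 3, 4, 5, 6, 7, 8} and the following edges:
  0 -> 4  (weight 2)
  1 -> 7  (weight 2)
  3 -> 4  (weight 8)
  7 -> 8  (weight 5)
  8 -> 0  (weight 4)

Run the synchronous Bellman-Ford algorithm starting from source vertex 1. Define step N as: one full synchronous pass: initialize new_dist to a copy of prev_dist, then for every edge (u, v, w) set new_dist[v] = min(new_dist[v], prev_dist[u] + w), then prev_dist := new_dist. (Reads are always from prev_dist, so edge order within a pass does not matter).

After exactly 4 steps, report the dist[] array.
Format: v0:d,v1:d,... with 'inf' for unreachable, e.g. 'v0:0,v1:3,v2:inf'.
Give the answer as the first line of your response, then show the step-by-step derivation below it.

v0:11,v1:0,v2:inf,v3:inf,v4:13,v5:inf,v6:inf,v7:2,v8:7

step 1: dist = v0:inf,v1:0,v2:inf,v3:inf,v4:inf,v5:inf,v6:inf,v7:2,v8:inf
step 2: dist = v0:inf,v1:0,v2:inf,v3:inf,v4:inf,v5:inf,v6:inf,v7:2,v8:7
step 3: dist = v0:11,v1:0,v2:inf,v3:inf,v4:inf,v5:inf,v6:inf,v7:2,v8:7
step 4: dist = v0:11,v1:0,v2:inf,v3:inf,v4:13,v5:inf,v6:inf,v7:2,v8:7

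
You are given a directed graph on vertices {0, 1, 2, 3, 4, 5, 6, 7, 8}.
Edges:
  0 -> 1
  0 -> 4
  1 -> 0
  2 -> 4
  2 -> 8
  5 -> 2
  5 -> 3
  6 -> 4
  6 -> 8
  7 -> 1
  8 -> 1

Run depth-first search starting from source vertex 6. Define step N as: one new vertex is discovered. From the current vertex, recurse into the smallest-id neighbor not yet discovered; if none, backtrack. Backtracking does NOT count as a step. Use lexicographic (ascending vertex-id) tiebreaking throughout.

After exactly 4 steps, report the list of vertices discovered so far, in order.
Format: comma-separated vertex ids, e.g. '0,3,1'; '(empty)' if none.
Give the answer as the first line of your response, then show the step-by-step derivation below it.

6,4,8,1

step 1: discover 6; path=6; order=6
step 2: discover 4; path=6>4; order=6,4
step 3: discover 8; path=6>8; order=6,4,8
step 4: discover 1; path=6>8>1; order=6,4,8,1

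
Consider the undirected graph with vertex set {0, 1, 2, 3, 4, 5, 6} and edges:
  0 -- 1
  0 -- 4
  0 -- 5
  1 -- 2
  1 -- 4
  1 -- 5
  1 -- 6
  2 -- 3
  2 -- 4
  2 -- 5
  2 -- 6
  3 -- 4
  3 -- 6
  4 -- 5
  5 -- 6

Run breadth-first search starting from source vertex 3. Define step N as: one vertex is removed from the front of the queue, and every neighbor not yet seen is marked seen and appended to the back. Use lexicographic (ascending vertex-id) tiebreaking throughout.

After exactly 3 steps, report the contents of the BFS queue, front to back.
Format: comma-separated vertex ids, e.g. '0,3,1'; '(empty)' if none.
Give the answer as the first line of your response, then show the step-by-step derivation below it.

6,1,5,0

step 1: dequeue 3; queue=[2,4,6]; order=3
step 2: dequeue 2; queue=[4,6,1,5]; order=3,2
step 3: dequeue 4; queue=[6,1,5,0]; order=3,2,4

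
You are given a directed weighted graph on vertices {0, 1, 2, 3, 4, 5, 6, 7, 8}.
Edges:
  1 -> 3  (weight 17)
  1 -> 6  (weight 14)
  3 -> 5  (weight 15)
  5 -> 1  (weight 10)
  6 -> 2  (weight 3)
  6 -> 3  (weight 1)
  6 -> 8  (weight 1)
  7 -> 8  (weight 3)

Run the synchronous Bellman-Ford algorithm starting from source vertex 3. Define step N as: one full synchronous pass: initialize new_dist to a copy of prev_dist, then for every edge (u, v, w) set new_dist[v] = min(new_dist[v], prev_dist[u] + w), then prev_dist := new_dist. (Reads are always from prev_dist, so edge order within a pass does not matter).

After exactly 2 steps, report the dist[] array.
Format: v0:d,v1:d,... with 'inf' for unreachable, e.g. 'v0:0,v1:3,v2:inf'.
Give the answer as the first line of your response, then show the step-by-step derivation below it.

v0:inf,v1:25,v2:inf,v3:0,v4:inf,v5:15,v6:inf,v7:inf,v8:inf

step 1: dist = v0:inf,v1:inf,v2:inf,v3:0,v4:inf,v5:15,v6:inf,v7:inf,v8:inf
step 2: dist = v0:inf,v1:25,v2:inf,v3:0,v4:inf,v5:15,v6:inf,v7:inf,v8:inf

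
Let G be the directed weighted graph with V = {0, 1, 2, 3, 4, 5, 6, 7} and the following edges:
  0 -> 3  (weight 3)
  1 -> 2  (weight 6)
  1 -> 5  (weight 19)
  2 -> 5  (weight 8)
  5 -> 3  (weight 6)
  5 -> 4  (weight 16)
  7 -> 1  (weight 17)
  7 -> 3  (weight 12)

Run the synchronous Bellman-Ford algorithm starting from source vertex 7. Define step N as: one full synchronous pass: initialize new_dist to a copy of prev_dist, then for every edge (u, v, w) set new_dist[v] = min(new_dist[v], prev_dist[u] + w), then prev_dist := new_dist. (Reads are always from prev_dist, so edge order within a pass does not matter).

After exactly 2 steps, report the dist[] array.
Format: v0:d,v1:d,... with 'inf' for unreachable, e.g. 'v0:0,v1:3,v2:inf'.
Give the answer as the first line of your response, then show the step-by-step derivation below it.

v0:inf,v1:17,v2:23,v3:12,v4:inf,v5:36,v6:inf,v7:0

step 1: dist = v0:inf,v1:17,v2:inf,v3:12,v4:inf,v5:inf,v6:inf,v7:0
step 2: dist = v0:inf,v1:17,v2:23,v3:12,v4:inf,v5:36,v6:inf,v7:0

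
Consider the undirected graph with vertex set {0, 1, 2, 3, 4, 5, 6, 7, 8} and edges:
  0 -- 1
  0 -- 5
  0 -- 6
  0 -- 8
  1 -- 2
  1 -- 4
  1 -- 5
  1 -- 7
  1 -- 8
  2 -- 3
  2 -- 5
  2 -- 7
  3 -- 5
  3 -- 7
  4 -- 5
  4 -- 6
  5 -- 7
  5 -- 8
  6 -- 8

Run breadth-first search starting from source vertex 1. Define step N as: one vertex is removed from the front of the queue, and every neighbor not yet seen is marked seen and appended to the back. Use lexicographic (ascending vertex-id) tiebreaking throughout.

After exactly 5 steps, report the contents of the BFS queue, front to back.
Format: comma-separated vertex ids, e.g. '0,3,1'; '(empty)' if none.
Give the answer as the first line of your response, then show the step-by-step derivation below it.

7,8,6,3

step 1: dequeue 1; queue=[0,2,4,5,7,8]; order=1
step 2: dequeue 0; queue=[2,4,5,7,8,6]; order=1,0
step 3: dequeue 2; queue=[4,5,7,8,6,3]; order=1,0,2
step 4: dequeue 4; queue=[5,7,8,6,3]; order=1,0,2,4
step 5: dequeue 5; queue=[7,8,6,3]; order=1,0,2,4,5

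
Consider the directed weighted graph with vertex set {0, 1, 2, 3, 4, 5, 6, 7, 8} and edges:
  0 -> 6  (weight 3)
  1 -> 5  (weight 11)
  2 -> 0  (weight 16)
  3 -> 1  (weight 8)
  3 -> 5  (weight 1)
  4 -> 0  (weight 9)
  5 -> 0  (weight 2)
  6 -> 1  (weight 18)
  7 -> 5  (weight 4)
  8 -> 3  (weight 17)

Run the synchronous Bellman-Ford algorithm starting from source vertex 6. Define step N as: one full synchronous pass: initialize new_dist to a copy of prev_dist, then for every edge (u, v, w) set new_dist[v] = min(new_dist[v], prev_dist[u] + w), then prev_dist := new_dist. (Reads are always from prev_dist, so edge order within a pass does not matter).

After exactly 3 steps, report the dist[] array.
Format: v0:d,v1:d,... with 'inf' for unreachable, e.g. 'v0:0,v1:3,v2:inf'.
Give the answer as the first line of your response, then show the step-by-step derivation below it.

v0:31,v1:18,v2:inf,v3:inf,v4:inf,v5:29,v6:0,v7:inf,v8:inf

step 1: dist = v0:inf,v1:18,v2:inf,v3:inf,v4:inf,v5:inf,v6:0,v7:inf,v8:inf
step 2: dist = v0:inf,v1:18,v2:inf,v3:inf,v4:inf,v5:29,v6:0,v7:inf,v8:inf
step 3: dist = v0:31,v1:18,v2:inf,v3:inf,v4:inf,v5:29,v6:0,v7:inf,v8:inf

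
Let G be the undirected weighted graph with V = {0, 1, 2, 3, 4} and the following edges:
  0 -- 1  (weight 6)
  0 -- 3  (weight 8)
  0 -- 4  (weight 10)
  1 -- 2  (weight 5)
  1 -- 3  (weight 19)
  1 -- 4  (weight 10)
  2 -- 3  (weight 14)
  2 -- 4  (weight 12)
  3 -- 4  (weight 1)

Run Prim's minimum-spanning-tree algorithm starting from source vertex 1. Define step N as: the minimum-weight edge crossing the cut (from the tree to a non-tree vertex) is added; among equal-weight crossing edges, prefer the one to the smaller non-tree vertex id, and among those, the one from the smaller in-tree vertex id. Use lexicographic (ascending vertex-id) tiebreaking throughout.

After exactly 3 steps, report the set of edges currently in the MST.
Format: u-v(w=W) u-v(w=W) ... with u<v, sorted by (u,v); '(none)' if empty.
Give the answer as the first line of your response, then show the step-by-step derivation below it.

0-1(w=6) 0-3(w=8) 1-2(w=5)

step 1: add edge 1-2 (w=5); MST = {1-2(w=5)}
step 2: add edge 0-1 (w=6); MST = {0-1(w=6) 1-2(w=5)}
step 3: add edge 0-3 (w=8); MST = {0-1(w=6) 0-3(w=8) 1-2(w=5)}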